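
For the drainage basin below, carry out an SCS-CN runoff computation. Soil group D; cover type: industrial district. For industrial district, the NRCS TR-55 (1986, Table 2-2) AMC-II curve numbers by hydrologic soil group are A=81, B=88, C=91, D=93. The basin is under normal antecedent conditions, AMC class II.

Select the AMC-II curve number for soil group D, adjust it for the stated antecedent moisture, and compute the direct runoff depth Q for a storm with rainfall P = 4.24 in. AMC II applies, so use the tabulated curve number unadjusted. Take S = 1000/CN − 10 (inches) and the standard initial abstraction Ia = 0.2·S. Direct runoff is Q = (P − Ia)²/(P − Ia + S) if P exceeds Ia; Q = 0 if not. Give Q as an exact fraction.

NRCS table: industrial district, soil group D → CN(II) = 93
CN(II) = 93; AMC II needs no correction.
Max retention: S = 1000/93 − 10 = 70/93 in (≈ 0.753 in)
Initial abstraction Ia = S/5 = (70/93)/5 = 14/93 ≈ 0.151 in
Excess rainfall: 4.240 − 0.151 = 4.089 in; P > Ia so Q > 0
Q = (9508/2325)²/((9508/2325) + 70/93) = (90402064/5405625)/(11258/2325) = 45201032/13087425 in ≈ 3.454 in

Q = 45201032/13087425 in ≈ 3.454 in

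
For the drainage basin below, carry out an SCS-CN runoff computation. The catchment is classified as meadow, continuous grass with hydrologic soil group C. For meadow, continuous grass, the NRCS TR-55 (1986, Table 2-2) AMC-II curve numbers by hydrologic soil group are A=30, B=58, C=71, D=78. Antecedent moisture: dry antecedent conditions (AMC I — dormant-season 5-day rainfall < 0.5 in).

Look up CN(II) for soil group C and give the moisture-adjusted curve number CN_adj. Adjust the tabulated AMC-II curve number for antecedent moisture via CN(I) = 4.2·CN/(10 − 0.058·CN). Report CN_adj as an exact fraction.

NRCS table: meadow, continuous grass, soil group C → CN(II) = 71
CN(I) from CN(II)=71: (4.2·71)/(10 − 0.058·71) = 149100/2941 ≈ 50.697

CN_adj = 149100/2941 ≈ 50.697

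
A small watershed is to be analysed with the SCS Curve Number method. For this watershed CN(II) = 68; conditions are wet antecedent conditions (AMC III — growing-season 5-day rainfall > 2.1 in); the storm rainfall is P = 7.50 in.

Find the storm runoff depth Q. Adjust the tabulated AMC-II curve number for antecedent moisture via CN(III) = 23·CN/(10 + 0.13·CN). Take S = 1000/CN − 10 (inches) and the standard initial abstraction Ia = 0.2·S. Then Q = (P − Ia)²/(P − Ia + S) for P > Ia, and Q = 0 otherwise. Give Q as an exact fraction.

Q = 6149405/1117478 in ≈ 5.503 in

Wet (AMC III): CN(III) = 23·68/(10 + 0.13·68) = 1564/(471/25) = 39100/471 ≈ 83.015
Retention S: 1000/CN − 10 with CN=83.015 → S = 800/391 ≈ 2.046 in
Initial abstraction Ia = S/5 = (800/391)/5 = 160/391 ≈ 0.409 in
Since P=7.500 > Ia=0.409: effective rainfall P−Ia = 5545/782 in
Q: (5545/782)² ÷ (7145/782) = 6149405/1117478 in (≈ 5.503 in)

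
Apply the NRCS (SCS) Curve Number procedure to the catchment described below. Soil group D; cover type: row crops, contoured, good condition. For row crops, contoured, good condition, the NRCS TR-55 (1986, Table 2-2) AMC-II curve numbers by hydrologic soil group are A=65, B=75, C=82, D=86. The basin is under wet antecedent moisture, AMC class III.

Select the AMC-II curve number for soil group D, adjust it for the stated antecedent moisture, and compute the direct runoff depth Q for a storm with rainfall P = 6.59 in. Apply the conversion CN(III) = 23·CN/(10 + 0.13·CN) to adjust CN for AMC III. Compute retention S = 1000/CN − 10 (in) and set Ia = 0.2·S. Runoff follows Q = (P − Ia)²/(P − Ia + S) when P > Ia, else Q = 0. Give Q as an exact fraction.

NRCS table: row crops, contoured, good condition, soil group D → CN(II) = 86
Wet (AMC III): CN(III) = 23·86/(10 + 0.13·86) = 1978/(1059/50) = 98900/1059 ≈ 93.390
Retention S: 1000/CN − 10 with CN=93.390 → S = 700/989 ≈ 0.708 in
Ia = 0.2·(700/989) = 140/989 in ≈ 0.142 in
Since P=6.590 > Ia=0.142: effective rainfall P−Ia = 637751/98900 in
Q = (637751/98900)²/((637751/98900) + 700/989) = (406726338001/9781210000)/(707751/98900) = 406726338001/69996573900 in ≈ 5.811 in

Q = 406726338001/69996573900 in ≈ 5.811 in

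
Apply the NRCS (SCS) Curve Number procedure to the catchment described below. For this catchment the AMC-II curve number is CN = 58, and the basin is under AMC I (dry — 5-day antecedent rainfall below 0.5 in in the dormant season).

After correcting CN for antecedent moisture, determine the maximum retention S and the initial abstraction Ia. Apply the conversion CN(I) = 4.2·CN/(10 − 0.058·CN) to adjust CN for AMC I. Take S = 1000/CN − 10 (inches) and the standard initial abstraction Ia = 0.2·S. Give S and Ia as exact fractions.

Adjust CN=58 to AMC I: 4.2·58/(10 − 0.058·58) → (1218/5) ÷ (1659/250) = 2900/79 ≈ 36.709
Retention S: 1000/CN − 10 with CN=36.709 → S = 500/29 ≈ 17.241 in
Initial abstraction Ia = S/5 = (500/29)/5 = 100/29 ≈ 3.448 in

S = 500/29 in ≈ 17.241 in; Ia = 100/29 in ≈ 3.448 in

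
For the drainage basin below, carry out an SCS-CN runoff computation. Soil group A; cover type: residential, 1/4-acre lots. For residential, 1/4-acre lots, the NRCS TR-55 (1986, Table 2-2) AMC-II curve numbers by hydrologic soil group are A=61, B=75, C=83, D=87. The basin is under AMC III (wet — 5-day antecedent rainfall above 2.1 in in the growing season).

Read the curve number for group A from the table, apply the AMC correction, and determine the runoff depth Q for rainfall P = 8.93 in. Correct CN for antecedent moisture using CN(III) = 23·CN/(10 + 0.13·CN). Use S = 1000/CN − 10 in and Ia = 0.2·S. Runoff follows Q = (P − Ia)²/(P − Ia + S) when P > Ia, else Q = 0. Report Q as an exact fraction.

NRCS table: residential, 1/4-acre lots, soil group A → CN(II) = 61
CN(III) from CN(II)=61: (23·61)/(10 + 0.13·61) = 140300/1793 ≈ 78.249
Max retention: S = 1000/(140300/1793) − 10 = 3900/1403 in (≈ 2.780 in)
Ia = 0.2S: 0.2·2.780 = 0.556 in (exactly 780/1403)
Since P=8.930 > Ia=0.556: effective rainfall P−Ia = 1174879/140300 in
Q: (1174879/140300)² ÷ (1564879/140300) = 1380340664641/219552523700 in (≈ 6.287 in)

Q = 1380340664641/219552523700 in ≈ 6.287 in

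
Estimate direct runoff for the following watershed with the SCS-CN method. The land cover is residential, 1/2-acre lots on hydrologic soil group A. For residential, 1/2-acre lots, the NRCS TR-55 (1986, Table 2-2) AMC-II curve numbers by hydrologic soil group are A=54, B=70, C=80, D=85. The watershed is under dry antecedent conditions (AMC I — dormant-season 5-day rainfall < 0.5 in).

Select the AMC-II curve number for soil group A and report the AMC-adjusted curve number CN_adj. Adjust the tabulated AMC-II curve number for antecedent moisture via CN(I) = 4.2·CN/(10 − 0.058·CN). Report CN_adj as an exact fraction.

CN_adj = 56700/1717 ≈ 33.023

NRCS table: residential, 1/2-acre lots, soil group A → CN(II) = 54
Dry (AMC I): CN(I) = 4.2·54/(10 − 0.058·54) = (1134/5)/(1717/250) = 56700/1717 ≈ 33.023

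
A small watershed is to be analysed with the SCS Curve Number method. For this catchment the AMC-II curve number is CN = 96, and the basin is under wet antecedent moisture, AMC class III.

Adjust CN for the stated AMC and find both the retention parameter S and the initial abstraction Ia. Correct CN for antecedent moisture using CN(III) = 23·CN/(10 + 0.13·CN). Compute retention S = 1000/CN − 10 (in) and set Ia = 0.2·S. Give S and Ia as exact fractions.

Adjust CN=96 to AMC III: 23·96/(10 + 0.13·96) → 2208 ÷ (562/25) = 27600/281 ≈ 98.221
S = 1000/(27600/281) − 10 = 25/138 in ≈ 0.181 in
Ia = 0.2S: 0.2·0.181 = 0.036 in (exactly 5/138)

S = 25/138 in ≈ 0.181 in; Ia = 5/138 in ≈ 0.036 in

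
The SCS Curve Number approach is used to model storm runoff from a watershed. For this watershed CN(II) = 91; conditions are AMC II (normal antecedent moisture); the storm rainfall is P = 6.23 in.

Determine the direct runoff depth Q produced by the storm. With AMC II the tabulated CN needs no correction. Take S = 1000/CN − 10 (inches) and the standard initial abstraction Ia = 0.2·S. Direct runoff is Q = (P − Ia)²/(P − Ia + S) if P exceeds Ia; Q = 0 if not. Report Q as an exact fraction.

Q = 3013241449/581426300 in ≈ 5.182 in

CN(II) = 91; AMC II needs no correction.
S = 1000/91 − 10 = 90/91 in ≈ 0.989 in
Initial abstraction Ia = S/5 = (90/91)/5 = 18/91 ≈ 0.198 in
Since P=6.230 > Ia=0.198: effective rainfall P−Ia = 54893/9100 in
Q = (54893/9100)²/((54893/9100) + 90/91) = (3013241449/82810000)/(63893/9100) = 3013241449/581426300 in ≈ 5.182 in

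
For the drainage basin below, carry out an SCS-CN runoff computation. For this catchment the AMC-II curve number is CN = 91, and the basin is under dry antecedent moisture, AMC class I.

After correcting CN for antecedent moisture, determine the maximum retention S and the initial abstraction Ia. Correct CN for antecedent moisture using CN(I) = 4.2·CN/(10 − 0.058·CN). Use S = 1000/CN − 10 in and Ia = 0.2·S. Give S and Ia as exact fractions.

Dry (AMC I): CN(I) = 4.2·91/(10 − 0.058·91) = (1911/5)/(2361/500) = 63700/787 ≈ 80.940
Max retention: S = 1000/(63700/787) − 10 = 1500/637 in (≈ 2.355 in)
Ia = 0.2S: 0.2·2.355 = 0.471 in (exactly 300/637)

S = 1500/637 in ≈ 2.355 in; Ia = 300/637 in ≈ 0.471 in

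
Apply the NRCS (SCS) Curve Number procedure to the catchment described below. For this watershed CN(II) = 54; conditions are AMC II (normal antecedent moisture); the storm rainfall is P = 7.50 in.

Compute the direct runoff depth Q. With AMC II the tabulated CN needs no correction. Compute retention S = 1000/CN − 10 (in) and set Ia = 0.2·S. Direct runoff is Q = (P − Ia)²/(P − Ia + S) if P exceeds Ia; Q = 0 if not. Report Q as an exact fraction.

AMC II — tabulated CN = 54 applies directly.
Retention S: 1000/CN − 10 with CN=54.000 → S = 230/27 ≈ 8.519 in
Initial abstraction Ia = S/5 = (230/27)/5 = 46/27 ≈ 1.704 in
P − Ia = 7.500 − 1.704 = 313/54 ≈ 5.796 in (> 0, runoff occurs)
Q = (313/54)²/((313/54) + 230/27) = (97969/2916)/(773/54) = 97969/41742 in ≈ 2.347 in

Q = 97969/41742 in ≈ 2.347 in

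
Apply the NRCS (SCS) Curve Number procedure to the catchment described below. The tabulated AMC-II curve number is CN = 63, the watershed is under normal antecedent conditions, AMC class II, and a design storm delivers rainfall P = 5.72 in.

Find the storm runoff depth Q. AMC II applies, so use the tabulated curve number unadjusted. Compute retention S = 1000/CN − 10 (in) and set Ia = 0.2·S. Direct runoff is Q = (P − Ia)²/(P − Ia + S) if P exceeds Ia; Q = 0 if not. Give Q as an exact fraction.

Q = 51251281/25844175 in ≈ 1.983 in

Average conditions: CN = 63 (no AMC adjustment).
S = 1000/63 − 10 = 370/63 in ≈ 5.873 in
Ia = 0.2·(370/63) = 74/63 in ≈ 1.175 in
Excess rainfall: 5.720 − 1.175 = 4.545 in; P > Ia so Q > 0
Q = (7159/1575)²/((7159/1575) + 370/63) = (51251281/2480625)/(16409/1575) = 51251281/25844175 in ≈ 1.983 in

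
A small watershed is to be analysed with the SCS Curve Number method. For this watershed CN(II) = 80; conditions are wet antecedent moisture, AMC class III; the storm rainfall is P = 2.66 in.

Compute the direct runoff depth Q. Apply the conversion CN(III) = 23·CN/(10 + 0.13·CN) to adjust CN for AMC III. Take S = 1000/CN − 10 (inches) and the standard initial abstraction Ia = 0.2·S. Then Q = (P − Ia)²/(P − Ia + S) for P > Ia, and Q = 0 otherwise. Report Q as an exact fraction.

Q = 7890481/4667850 in ≈ 1.690 in

Adjust CN=80 to AMC III: 23·80/(10 + 0.13·80) → 1840 ÷ (102/5) = 4600/51 ≈ 90.196
Max retention: S = 1000/(4600/51) − 10 = 25/23 in (≈ 1.087 in)
Ia = 0.2·(25/23) = 5/23 in ≈ 0.217 in
Since P=2.660 > Ia=0.217: effective rainfall P−Ia = 2809/1150 in
Q = (2809/1150)²/((2809/1150) + 25/23) = (7890481/1322500)/(4059/1150) = 7890481/4667850 in ≈ 1.690 in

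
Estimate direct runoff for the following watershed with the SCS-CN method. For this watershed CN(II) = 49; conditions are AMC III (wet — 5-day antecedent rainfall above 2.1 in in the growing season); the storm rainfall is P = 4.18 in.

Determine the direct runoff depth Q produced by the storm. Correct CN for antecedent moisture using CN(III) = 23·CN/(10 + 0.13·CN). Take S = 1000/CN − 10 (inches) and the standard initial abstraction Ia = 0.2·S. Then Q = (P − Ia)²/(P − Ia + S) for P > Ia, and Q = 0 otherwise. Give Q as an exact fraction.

Q = 34056118849/24768248050 in ≈ 1.375 in

Wet (AMC III): CN(III) = 23·49/(10 + 0.13·49) = 1127/(1637/100) = 112700/1637 ≈ 68.845
Retention S: 1000/CN − 10 with CN=68.845 → S = 5100/1127 ≈ 4.525 in
Ia = 0.2S: 0.2·4.525 = 0.905 in (exactly 1020/1127)
Excess rainfall: 4.180 − 0.905 = 3.275 in; P > Ia so Q > 0
Q: (184543/56350)² ÷ (439543/56350) = 34056118849/24768248050 in (≈ 1.375 in)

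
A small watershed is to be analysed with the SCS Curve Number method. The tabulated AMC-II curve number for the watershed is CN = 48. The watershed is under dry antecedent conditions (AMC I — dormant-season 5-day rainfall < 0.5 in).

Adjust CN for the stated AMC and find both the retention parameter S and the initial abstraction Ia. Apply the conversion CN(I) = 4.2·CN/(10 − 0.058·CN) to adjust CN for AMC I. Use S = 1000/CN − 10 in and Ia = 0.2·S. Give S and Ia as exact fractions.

Adjust CN=48 to AMC I: 4.2·48/(10 − 0.058·48) → (1008/5) ÷ (902/125) = 12600/451 ≈ 27.938
Retention S: 1000/CN − 10 with CN=27.938 → S = 1625/63 ≈ 25.794 in
Ia = 0.2S: 0.2·25.794 = 5.159 in (exactly 325/63)

S = 1625/63 in ≈ 25.794 in; Ia = 325/63 in ≈ 5.159 in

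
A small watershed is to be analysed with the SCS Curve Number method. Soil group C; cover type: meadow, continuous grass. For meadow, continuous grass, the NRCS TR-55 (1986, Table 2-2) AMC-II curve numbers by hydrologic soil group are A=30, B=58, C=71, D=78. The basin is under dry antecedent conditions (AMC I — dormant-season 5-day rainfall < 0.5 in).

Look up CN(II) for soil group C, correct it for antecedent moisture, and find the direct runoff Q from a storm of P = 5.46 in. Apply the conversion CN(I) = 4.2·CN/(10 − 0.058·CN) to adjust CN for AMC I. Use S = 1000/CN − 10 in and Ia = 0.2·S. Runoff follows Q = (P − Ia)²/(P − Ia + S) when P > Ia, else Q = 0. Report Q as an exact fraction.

Q = 68666533849/73584055650 in ≈ 0.933 in

NRCS table: meadow, continuous grass, soil group C → CN(II) = 71
Adjust CN=71 to AMC I: 4.2·71/(10 − 0.058·71) → (1491/5) ÷ (2941/500) = 149100/2941 ≈ 50.697
Max retention: S = 1000/(149100/2941) − 10 = 14500/1491 in (≈ 9.725 in)
Ia = 0.2·(14500/1491) = 2900/1491 in ≈ 1.945 in
P − Ia = 5.460 − 1.945 = 262043/74550 ≈ 3.515 in (> 0, runoff occurs)
Q = (262043/74550)²/((262043/74550) + 14500/1491) = (68666533849/5557702500)/(987043/74550) = 68666533849/73584055650 in ≈ 0.933 in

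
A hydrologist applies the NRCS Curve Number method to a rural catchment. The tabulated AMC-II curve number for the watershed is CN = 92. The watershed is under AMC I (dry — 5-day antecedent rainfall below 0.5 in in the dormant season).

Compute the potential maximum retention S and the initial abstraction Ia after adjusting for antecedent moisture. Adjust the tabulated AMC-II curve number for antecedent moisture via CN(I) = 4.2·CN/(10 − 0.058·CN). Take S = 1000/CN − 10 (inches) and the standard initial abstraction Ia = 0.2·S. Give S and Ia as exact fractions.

CN(I) from CN(II)=92: (4.2·92)/(10 − 0.058·92) = 48300/583 ≈ 82.847
S = 1000/(48300/583) − 10 = 1000/483 in ≈ 2.070 in
Ia = 0.2·(1000/483) = 200/483 in ≈ 0.414 in

S = 1000/483 in ≈ 2.070 in; Ia = 200/483 in ≈ 0.414 in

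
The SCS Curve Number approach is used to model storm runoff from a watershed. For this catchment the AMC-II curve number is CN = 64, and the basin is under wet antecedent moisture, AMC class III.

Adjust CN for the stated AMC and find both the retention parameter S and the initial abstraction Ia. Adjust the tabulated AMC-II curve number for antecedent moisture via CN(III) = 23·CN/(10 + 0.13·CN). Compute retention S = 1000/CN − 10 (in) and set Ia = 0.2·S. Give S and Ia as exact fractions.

S = 225/92 in ≈ 2.446 in; Ia = 45/92 in ≈ 0.489 in

Wet (AMC III): CN(III) = 23·64/(10 + 0.13·64) = 1472/(458/25) = 18400/229 ≈ 80.349
Retention S: 1000/CN − 10 with CN=80.349 → S = 225/92 ≈ 2.446 in
Ia = 0.2S: 0.2·2.446 = 0.489 in (exactly 45/92)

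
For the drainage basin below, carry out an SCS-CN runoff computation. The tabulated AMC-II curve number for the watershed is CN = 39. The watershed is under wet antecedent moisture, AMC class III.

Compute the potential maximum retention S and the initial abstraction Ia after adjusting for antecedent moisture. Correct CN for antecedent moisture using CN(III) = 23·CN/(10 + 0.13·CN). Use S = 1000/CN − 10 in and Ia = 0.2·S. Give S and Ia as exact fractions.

S = 6100/897 in ≈ 6.800 in; Ia = 1220/897 in ≈ 1.360 in

Wet (AMC III): CN(III) = 23·39/(10 + 0.13·39) = 897/(1507/100) = 89700/1507 ≈ 59.522
Max retention: S = 1000/(89700/1507) − 10 = 6100/897 in (≈ 6.800 in)
Ia = 0.2S: 0.2·6.800 = 1.360 in (exactly 1220/897)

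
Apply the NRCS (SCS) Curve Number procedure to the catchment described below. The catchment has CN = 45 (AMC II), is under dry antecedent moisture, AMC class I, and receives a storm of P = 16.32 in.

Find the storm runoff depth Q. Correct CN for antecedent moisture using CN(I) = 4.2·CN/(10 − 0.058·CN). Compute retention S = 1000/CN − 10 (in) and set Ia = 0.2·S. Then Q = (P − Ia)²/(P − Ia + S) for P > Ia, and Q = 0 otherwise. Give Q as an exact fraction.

Q = 307668818/110513025 in ≈ 2.784 in

CN(I) from CN(II)=45: (4.2·45)/(10 − 0.058·45) = 18900/739 ≈ 25.575
Max retention: S = 1000/(18900/739) − 10 = 5500/189 in (≈ 29.101 in)
Ia = 0.2·(5500/189) = 1100/189 in ≈ 5.820 in
P − Ia = 16.320 − 5.820 = 49612/4725 ≈ 10.500 in (> 0, runoff occurs)
Q: (49612/4725)² ÷ (187112/4725) = 307668818/110513025 in (≈ 2.784 in)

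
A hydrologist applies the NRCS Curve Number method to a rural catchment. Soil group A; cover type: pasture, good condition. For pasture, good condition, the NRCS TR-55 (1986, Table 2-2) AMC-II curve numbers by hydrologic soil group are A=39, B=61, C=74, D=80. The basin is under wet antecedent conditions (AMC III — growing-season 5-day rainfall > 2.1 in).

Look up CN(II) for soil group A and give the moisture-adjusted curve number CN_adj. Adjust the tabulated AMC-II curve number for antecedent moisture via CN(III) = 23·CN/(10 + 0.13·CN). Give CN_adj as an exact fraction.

CN_adj = 89700/1507 ≈ 59.522

NRCS table: pasture, good condition, soil group A → CN(II) = 39
CN(III) from CN(II)=39: (23·39)/(10 + 0.13·39) = 89700/1507 ≈ 59.522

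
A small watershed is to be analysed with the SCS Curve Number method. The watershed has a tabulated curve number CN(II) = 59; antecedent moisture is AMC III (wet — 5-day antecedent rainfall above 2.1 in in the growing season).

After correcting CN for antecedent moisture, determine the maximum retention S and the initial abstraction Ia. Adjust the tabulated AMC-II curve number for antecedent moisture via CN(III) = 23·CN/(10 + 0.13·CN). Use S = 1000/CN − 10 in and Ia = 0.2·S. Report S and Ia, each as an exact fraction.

CN(III) from CN(II)=59: (23·59)/(10 + 0.13·59) = 135700/1767 ≈ 76.797
Retention S: 1000/CN − 10 with CN=76.797 → S = 4100/1357 ≈ 3.021 in
Initial abstraction Ia = S/5 = (4100/1357)/5 = 820/1357 ≈ 0.604 in

S = 4100/1357 in ≈ 3.021 in; Ia = 820/1357 in ≈ 0.604 in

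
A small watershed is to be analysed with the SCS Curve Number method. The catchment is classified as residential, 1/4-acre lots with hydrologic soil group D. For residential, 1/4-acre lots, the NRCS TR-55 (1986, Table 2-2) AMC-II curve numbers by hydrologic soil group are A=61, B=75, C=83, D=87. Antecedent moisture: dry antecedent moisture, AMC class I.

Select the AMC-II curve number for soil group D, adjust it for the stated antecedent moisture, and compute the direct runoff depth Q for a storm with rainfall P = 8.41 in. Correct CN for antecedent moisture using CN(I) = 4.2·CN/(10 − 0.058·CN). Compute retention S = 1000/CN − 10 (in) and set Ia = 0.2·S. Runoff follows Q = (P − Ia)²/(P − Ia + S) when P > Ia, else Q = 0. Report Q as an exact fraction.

Q = 1978261941049/375723828900 in ≈ 5.265 in

NRCS table: residential, 1/4-acre lots, soil group D → CN(II) = 87
Dry (AMC I): CN(I) = 4.2·87/(10 − 0.058·87) = (1827/5)/(2477/500) = 182700/2477 ≈ 73.759
S = 1000/(182700/2477) − 10 = 6500/1827 in ≈ 3.558 in
Ia = 0.2·(6500/1827) = 1300/1827 in ≈ 0.712 in
P − Ia = 8.410 − 0.712 = 1406507/182700 ≈ 7.698 in (> 0, runoff occurs)
Q = (1406507/182700)²/((1406507/182700) + 6500/1827) = (1978261941049/33379290000)/(2056507/182700) = 1978261941049/375723828900 in ≈ 5.265 in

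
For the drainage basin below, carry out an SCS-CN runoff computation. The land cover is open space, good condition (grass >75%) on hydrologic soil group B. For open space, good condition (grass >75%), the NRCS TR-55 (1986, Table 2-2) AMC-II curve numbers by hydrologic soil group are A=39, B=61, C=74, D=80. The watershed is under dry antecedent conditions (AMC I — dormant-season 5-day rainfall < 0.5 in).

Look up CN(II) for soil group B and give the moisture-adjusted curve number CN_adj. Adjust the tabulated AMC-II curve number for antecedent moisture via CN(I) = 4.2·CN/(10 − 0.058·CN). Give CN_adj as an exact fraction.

NRCS table: open space, good condition (grass >75%), soil group B → CN(II) = 61
Dry (AMC I): CN(I) = 4.2·61/(10 − 0.058·61) = (1281/5)/(3231/500) = 42700/1077 ≈ 39.647

CN_adj = 42700/1077 ≈ 39.647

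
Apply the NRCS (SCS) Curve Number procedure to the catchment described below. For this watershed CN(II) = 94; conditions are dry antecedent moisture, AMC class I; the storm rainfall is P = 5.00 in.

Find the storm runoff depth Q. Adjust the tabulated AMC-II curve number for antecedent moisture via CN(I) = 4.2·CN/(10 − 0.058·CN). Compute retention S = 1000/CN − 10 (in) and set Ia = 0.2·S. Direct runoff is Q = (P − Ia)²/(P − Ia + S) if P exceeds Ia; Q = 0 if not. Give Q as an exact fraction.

CN(I) from CN(II)=94: (4.2·94)/(10 − 0.058·94) = 32900/379 ≈ 86.807
Max retention: S = 1000/(32900/379) − 10 = 500/329 in (≈ 1.520 in)
Ia = 0.2·(500/329) = 100/329 in ≈ 0.304 in
Excess rainfall: 5.000 − 0.304 = 4.696 in; P > Ia so Q > 0
Runoff Q = (P−Ia)²/(P−Ia+S) = (4.696)²/(4.696+1.520) = 477405/134561 ≈ 3.548 in

Q = 477405/134561 in ≈ 3.548 in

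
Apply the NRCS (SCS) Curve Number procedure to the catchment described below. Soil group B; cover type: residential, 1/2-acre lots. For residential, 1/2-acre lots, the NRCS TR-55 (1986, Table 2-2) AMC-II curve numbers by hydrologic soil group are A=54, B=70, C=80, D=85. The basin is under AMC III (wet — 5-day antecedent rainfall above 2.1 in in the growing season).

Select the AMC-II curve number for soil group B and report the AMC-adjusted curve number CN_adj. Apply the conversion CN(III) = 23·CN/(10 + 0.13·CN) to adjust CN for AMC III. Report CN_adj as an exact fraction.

CN_adj = 16100/191 ≈ 84.293

NRCS table: residential, 1/2-acre lots, soil group B → CN(II) = 70
CN(III) from CN(II)=70: (23·70)/(10 + 0.13·70) = 16100/191 ≈ 84.293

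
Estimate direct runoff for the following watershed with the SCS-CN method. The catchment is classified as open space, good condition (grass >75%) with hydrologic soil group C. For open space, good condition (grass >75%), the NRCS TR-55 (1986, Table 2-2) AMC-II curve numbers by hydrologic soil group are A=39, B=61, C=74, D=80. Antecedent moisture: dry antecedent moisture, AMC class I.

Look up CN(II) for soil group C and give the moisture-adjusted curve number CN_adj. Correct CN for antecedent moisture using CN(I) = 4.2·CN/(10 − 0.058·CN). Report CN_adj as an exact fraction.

CN_adj = 77700/1427 ≈ 54.450

NRCS table: open space, good condition (grass >75%), soil group C → CN(II) = 74
Dry (AMC I): CN(I) = 4.2·74/(10 − 0.058·74) = (1554/5)/(1427/250) = 77700/1427 ≈ 54.450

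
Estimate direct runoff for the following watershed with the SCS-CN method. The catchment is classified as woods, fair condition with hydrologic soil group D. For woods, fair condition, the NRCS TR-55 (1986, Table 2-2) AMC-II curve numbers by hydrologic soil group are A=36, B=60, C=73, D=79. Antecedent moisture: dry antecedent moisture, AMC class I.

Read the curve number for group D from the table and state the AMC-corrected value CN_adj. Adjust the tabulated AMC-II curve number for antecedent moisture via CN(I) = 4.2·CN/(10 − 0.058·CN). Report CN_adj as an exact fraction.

CN_adj = 7900/129 ≈ 61.240

NRCS table: woods, fair condition, soil group D → CN(II) = 79
Adjust CN=79 to AMC I: 4.2·79/(10 − 0.058·79) → (1659/5) ÷ (2709/500) = 7900/129 ≈ 61.240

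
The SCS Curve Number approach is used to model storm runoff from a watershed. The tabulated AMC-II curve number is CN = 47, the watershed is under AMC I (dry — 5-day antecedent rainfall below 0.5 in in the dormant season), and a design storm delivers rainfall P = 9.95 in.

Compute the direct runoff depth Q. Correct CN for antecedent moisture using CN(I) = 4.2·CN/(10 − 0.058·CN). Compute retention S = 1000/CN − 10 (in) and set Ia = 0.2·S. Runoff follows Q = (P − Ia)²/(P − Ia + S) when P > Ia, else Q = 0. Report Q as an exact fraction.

Dry (AMC I): CN(I) = 4.2·47/(10 − 0.058·47) = (987/5)/(3637/500) = 98700/3637 ≈ 27.138
Retention S: 1000/CN − 10 with CN=27.138 → S = 26500/987 ≈ 26.849 in
Ia = 0.2·(26500/987) = 5300/987 in ≈ 5.370 in
Excess rainfall: 9.950 − 5.370 = 4.580 in; P > Ia so Q > 0
Runoff Q = (P−Ia)²/(P−Ia+S) = (4.580)²/(4.580+26.849) = 8174510569/12246952620 ≈ 0.667 in

Q = 8174510569/12246952620 in ≈ 0.667 in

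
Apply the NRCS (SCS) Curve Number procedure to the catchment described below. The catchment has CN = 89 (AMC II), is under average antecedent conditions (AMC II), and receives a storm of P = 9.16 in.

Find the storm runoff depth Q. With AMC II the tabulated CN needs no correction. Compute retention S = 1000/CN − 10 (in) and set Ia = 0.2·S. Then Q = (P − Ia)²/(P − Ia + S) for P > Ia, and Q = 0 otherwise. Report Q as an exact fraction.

Q = 393268561/50242725 in ≈ 7.827 in

AMC II — tabulated CN = 89 applies directly.
S = 1000/89 − 10 = 110/89 in ≈ 1.236 in
Ia = 0.2·(110/89) = 22/89 in ≈ 0.247 in
P − Ia = 9.160 − 0.247 = 19831/2225 ≈ 8.913 in (> 0, runoff occurs)
Runoff Q = (P−Ia)²/(P−Ia+S) = (8.913)²/(8.913+1.236) = 393268561/50242725 ≈ 7.827 in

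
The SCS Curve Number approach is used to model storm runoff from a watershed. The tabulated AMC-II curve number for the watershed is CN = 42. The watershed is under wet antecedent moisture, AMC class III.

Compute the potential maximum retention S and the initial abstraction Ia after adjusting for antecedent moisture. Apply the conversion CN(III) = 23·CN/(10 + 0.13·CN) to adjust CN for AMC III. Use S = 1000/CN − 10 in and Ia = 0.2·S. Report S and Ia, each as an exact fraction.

S = 2900/483 in ≈ 6.004 in; Ia = 580/483 in ≈ 1.201 in

Wet (AMC III): CN(III) = 23·42/(10 + 0.13·42) = 966/(773/50) = 48300/773 ≈ 62.484
Max retention: S = 1000/(48300/773) − 10 = 2900/483 in (≈ 6.004 in)
Ia = 0.2·(2900/483) = 580/483 in ≈ 1.201 in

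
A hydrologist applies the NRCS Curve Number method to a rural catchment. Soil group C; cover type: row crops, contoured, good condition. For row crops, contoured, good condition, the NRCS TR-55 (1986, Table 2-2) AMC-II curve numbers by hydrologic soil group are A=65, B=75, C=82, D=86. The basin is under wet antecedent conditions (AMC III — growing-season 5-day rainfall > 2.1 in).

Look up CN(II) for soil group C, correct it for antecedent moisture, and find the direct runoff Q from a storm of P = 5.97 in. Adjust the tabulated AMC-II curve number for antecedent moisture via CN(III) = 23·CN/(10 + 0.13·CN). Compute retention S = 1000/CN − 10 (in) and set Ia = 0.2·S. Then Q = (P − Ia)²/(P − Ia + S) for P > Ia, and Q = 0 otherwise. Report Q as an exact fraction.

NRCS table: row crops, contoured, good condition, soil group C → CN(II) = 82
Wet (AMC III): CN(III) = 23·82/(10 + 0.13·82) = 1886/(1033/50) = 94300/1033 ≈ 91.288
Retention S: 1000/CN − 10 with CN=91.288 → S = 900/943 ≈ 0.954 in
Initial abstraction Ia = S/5 = (900/943)/5 = 180/943 ≈ 0.191 in
Since P=5.970 > Ia=0.191: effective rainfall P−Ia = 544971/94300 in
Q = (544971/94300)²/((544971/94300) + 900/943) = (296993390841/8892490000)/(634971/94300) = 98997796947/19959255100 in ≈ 4.960 in

Q = 98997796947/19959255100 in ≈ 4.960 in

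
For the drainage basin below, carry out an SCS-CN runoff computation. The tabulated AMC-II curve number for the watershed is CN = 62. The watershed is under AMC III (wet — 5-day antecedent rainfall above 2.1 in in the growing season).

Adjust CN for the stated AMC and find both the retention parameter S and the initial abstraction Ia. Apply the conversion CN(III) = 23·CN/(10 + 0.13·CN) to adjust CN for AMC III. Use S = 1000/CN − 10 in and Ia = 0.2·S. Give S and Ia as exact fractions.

S = 1900/713 in ≈ 2.665 in; Ia = 380/713 in ≈ 0.533 in

CN(III) from CN(II)=62: (23·62)/(10 + 0.13·62) = 71300/903 ≈ 78.959
Retention S: 1000/CN − 10 with CN=78.959 → S = 1900/713 ≈ 2.665 in
Ia = 0.2S: 0.2·2.665 = 0.533 in (exactly 380/713)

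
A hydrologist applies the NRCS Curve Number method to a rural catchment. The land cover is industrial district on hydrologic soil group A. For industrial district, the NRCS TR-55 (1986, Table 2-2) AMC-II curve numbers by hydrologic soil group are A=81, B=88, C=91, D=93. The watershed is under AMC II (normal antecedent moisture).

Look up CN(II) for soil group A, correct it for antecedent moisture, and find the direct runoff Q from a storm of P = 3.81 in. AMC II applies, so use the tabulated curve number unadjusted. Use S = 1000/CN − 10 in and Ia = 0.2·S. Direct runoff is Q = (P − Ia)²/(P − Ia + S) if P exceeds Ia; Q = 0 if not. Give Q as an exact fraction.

Q = 732297721/373094100 in ≈ 1.963 in

NRCS table: industrial district, soil group A → CN(II) = 81
CN(II) = 81; AMC II needs no correction.
Max retention: S = 1000/81 − 10 = 190/81 in (≈ 2.346 in)
Ia = 0.2S: 0.2·2.346 = 0.469 in (exactly 38/81)
P − Ia = 3.810 − 0.469 = 27061/8100 ≈ 3.341 in (> 0, runoff occurs)
Runoff Q = (P−Ia)²/(P−Ia+S) = (3.341)²/(3.341+2.346) = 732297721/373094100 ≈ 1.963 in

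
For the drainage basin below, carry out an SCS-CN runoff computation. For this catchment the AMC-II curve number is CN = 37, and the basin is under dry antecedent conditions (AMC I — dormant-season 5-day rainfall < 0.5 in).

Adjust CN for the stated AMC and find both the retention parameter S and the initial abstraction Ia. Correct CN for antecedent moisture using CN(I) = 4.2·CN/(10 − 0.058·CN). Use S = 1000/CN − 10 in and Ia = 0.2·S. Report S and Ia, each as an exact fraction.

Dry (AMC I): CN(I) = 4.2·37/(10 − 0.058·37) = (777/5)/(3927/500) = 3700/187 ≈ 19.786
Max retention: S = 1000/(3700/187) − 10 = 1500/37 in (≈ 40.541 in)
Ia = 0.2·(1500/37) = 300/37 in ≈ 8.108 in

S = 1500/37 in ≈ 40.541 in; Ia = 300/37 in ≈ 8.108 in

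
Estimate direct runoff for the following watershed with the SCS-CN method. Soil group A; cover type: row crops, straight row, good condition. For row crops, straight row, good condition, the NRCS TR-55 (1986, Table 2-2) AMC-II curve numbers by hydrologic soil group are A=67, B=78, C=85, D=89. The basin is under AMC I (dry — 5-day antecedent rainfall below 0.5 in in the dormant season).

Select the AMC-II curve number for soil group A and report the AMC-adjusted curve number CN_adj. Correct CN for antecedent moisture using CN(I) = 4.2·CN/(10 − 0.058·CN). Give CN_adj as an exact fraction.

CN_adj = 46900/1019 ≈ 46.026

NRCS table: row crops, straight row, good condition, soil group A → CN(II) = 67
CN(I) from CN(II)=67: (4.2·67)/(10 − 0.058·67) = 46900/1019 ≈ 46.026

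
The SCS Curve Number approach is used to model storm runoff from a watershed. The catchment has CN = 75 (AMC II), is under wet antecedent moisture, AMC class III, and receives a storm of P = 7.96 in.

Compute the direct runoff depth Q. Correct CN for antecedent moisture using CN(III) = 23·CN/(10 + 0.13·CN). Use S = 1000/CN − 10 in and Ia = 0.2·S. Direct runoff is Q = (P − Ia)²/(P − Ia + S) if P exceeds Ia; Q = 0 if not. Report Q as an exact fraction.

Q = 175059361/27135975 in ≈ 6.451 in

CN(III) from CN(II)=75: (23·75)/(10 + 0.13·75) = 6900/79 ≈ 87.342
S = 1000/(6900/79) − 10 = 100/69 in ≈ 1.449 in
Initial abstraction Ia = S/5 = (100/69)/5 = 20/69 ≈ 0.290 in
Excess rainfall: 7.960 − 0.290 = 7.670 in; P > Ia so Q > 0
Q: (13231/1725)² ÷ (15731/1725) = 175059361/27135975 in (≈ 6.451 in)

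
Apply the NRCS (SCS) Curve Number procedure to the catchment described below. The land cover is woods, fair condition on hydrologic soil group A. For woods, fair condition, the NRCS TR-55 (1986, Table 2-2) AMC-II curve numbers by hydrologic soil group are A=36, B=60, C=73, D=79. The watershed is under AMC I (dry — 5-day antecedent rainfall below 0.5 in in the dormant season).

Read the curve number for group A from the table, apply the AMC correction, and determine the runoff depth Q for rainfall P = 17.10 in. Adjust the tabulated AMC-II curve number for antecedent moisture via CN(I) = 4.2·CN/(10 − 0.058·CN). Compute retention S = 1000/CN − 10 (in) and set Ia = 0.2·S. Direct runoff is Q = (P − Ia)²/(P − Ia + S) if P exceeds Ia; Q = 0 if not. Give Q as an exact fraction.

Q = 266309761/182042910 in ≈ 1.463 in

NRCS table: woods, fair condition, soil group A → CN(II) = 36
Adjust CN=36 to AMC I: 4.2·36/(10 − 0.058·36) → (756/5) ÷ (989/125) = 18900/989 ≈ 19.110
Retention S: 1000/CN − 10 with CN=19.110 → S = 8000/189 ≈ 42.328 in
Ia = 0.2·(8000/189) = 1600/189 in ≈ 8.466 in
Excess rainfall: 17.100 − 8.466 = 8.634 in; P > Ia so Q > 0
Q = (16319/1890)²/((16319/1890) + 8000/189) = (266309761/3572100)/(96319/1890) = 266309761/182042910 in ≈ 1.463 in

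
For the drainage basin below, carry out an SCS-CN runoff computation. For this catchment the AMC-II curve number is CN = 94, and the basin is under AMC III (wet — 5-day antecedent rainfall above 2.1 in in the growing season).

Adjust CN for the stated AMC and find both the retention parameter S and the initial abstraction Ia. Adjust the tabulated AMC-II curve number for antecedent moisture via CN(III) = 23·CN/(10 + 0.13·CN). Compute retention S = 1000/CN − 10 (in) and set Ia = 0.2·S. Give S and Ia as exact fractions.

Adjust CN=94 to AMC III: 23·94/(10 + 0.13·94) → 2162 ÷ (1111/50) = 108100/1111 ≈ 97.300
S = 1000/(108100/1111) − 10 = 300/1081 in ≈ 0.278 in
Ia = 0.2·(300/1081) = 60/1081 in ≈ 0.056 in

S = 300/1081 in ≈ 0.278 in; Ia = 60/1081 in ≈ 0.056 in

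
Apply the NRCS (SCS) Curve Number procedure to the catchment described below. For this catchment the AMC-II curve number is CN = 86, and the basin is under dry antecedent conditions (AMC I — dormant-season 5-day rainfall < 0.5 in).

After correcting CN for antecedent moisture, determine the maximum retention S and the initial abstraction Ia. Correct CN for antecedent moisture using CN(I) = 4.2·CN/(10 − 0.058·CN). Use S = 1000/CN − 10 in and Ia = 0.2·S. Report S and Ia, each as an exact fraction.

CN(I) from CN(II)=86: (4.2·86)/(10 − 0.058·86) = 12900/179 ≈ 72.067
S = 1000/(12900/179) − 10 = 500/129 in ≈ 3.876 in
Initial abstraction Ia = S/5 = (500/129)/5 = 100/129 ≈ 0.775 in

S = 500/129 in ≈ 3.876 in; Ia = 100/129 in ≈ 0.775 in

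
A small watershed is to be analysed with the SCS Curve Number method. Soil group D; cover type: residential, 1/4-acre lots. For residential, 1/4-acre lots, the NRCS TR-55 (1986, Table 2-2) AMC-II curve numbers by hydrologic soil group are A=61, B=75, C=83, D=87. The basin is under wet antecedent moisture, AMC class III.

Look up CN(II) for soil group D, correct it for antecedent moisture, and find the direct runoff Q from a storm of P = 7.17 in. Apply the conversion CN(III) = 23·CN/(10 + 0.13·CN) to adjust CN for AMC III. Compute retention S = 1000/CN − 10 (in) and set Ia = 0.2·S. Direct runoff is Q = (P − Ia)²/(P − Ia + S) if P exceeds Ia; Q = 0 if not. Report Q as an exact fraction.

Q = 1984483586089/307897271700 in ≈ 6.445 in

NRCS table: residential, 1/4-acre lots, soil group D → CN(II) = 87
Wet (AMC III): CN(III) = 23·87/(10 + 0.13·87) = 2001/(2131/100) = 200100/2131 ≈ 93.900
Max retention: S = 1000/(200100/2131) − 10 = 1300/2001 in (≈ 0.650 in)
Ia = 0.2·(1300/2001) = 260/2001 in ≈ 0.130 in
Since P=7.170 > Ia=0.130: effective rainfall P−Ia = 1408717/200100 in
Runoff Q = (P−Ia)²/(P−Ia+S) = (7.040)²/(7.040+0.650) = 1984483586089/307897271700 ≈ 6.445 in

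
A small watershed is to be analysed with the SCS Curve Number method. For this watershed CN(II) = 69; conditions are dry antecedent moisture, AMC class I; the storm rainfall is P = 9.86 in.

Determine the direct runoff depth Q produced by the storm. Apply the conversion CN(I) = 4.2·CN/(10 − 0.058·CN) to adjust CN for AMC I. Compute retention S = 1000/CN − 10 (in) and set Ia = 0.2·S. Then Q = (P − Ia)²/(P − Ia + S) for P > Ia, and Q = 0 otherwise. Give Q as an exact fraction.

CN(I) from CN(II)=69: (4.2·69)/(10 − 0.058·69) = 144900/2999 ≈ 48.316
Max retention: S = 1000/(144900/2999) − 10 = 15500/1449 in (≈ 10.697 in)
Ia = 0.2·(15500/1449) = 3100/1449 in ≈ 2.139 in
P − Ia = 9.860 − 2.139 = 559357/72450 ≈ 7.721 in (> 0, runoff occurs)
Q: (559357/72450)² ÷ (1334357/72450) = 312880253449/96674164650 in (≈ 3.236 in)

Q = 312880253449/96674164650 in ≈ 3.236 in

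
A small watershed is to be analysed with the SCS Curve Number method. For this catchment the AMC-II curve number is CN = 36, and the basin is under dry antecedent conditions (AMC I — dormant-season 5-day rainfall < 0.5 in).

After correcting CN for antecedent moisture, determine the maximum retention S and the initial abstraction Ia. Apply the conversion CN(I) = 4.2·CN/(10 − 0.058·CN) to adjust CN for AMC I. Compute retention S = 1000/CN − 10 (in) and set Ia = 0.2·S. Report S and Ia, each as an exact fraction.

Adjust CN=36 to AMC I: 4.2·36/(10 − 0.058·36) → (756/5) ÷ (989/125) = 18900/989 ≈ 19.110
Max retention: S = 1000/(18900/989) − 10 = 8000/189 in (≈ 42.328 in)
Ia = 0.2·(8000/189) = 1600/189 in ≈ 8.466 in

S = 8000/189 in ≈ 42.328 in; Ia = 1600/189 in ≈ 8.466 in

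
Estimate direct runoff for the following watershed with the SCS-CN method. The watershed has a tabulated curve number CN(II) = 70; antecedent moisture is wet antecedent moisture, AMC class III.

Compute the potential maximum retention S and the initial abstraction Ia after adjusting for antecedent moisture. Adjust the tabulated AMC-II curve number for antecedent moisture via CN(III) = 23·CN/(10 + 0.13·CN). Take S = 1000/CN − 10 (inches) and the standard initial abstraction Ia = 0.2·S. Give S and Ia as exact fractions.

Adjust CN=70 to AMC III: 23·70/(10 + 0.13·70) → 1610 ÷ (191/10) = 16100/191 ≈ 84.293
Retention S: 1000/CN − 10 with CN=84.293 → S = 300/161 ≈ 1.863 in
Initial abstraction Ia = S/5 = (300/161)/5 = 60/161 ≈ 0.373 in

S = 300/161 in ≈ 1.863 in; Ia = 60/161 in ≈ 0.373 in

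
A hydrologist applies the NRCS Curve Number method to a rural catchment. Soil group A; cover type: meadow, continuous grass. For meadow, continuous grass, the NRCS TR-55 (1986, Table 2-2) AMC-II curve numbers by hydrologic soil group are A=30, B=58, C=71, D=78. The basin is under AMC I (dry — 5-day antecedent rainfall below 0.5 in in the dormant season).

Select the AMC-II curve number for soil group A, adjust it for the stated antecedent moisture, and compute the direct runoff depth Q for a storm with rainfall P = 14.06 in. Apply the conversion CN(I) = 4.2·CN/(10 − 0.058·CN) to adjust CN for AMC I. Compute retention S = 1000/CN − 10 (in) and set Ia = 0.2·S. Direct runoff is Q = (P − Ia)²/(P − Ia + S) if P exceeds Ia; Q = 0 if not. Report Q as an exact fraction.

NRCS table: meadow, continuous grass, soil group A → CN(II) = 30
Dry (AMC I): CN(I) = 4.2·30/(10 − 0.058·30) = 126/(413/50) = 900/59 ≈ 15.254
Retention S: 1000/CN − 10 with CN=15.254 → S = 500/9 ≈ 55.556 in
Ia = 0.2·(500/9) = 100/9 in ≈ 11.111 in
Excess rainfall: 14.060 − 11.111 = 2.949 in; P > Ia so Q > 0
Q = (1327/450)²/((1327/450) + 500/9) = (1760929/202500)/(26327/450) = 1760929/11847150 in ≈ 0.149 in

Q = 1760929/11847150 in ≈ 0.149 in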